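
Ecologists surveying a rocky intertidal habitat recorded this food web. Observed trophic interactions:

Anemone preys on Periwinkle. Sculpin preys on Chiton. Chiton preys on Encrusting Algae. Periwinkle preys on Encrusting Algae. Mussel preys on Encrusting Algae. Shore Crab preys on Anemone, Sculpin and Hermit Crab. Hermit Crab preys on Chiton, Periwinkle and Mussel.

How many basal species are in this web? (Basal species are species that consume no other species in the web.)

Basal species (no prey listed): Encrusting Algae.
Count: 1.

1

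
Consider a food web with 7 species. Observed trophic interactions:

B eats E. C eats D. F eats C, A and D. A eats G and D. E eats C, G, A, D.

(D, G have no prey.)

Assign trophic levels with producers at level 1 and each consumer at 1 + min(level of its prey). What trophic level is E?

D is a producer → level 1.
E eats D → level 2.

Trophic level 2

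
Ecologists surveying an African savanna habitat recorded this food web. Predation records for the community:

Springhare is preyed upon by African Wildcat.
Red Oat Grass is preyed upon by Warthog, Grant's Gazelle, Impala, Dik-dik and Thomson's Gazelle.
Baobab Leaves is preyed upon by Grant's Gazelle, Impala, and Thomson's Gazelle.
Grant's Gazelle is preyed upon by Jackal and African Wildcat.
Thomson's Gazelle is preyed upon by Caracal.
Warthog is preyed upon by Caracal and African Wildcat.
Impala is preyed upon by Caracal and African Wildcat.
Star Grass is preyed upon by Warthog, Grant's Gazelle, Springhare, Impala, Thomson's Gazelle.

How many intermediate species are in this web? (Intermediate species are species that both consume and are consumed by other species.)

5

Intermediate species (has both prey and predators): Springhare, Warthog, Impala, Thomson's Gazelle, Grant's Gazelle.
Count: 5.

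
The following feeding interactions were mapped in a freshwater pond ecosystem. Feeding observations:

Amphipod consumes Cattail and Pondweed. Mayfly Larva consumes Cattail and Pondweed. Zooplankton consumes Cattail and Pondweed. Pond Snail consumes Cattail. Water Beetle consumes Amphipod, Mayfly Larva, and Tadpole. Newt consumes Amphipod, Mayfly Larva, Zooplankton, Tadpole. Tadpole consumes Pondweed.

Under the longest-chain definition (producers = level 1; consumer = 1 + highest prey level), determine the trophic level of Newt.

Trophic level 3

Pondweed is a producer → level 1.
Amphipod eats Pondweed (level 1); other prey at levels: Cattail 1 → level 2.
Newt eats Amphipod (level 2); other prey at levels: Tadpole 2, Mayfly Larva 2, Zooplankton 2 → level 3.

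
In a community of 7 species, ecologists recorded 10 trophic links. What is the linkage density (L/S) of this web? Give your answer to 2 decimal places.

L/S = 1.43

There are L = 10 links among S = 7 species.
L/S = 10/7 = 1.4286 ≈ 1.43.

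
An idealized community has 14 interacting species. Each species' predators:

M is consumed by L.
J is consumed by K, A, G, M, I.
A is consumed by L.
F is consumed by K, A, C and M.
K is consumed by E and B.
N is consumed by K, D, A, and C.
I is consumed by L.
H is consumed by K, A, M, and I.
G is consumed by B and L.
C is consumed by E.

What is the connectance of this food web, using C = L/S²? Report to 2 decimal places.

C = 0.13

The web has S = 14 species and L = 25 feeding links.
C = L / S² = 25 / 196 = 0.1276 ≈ 0.13.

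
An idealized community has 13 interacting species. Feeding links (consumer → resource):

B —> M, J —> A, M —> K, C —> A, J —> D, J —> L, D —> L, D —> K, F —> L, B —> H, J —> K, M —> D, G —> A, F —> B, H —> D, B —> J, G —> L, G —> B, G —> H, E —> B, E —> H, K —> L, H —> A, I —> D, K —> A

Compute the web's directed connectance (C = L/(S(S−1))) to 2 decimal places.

The web has S = 13 species and L = 25 feeding links.
C = L / (S(S−1)) = 25 / 156 = 0.1603 ≈ 0.16.

C = 0.16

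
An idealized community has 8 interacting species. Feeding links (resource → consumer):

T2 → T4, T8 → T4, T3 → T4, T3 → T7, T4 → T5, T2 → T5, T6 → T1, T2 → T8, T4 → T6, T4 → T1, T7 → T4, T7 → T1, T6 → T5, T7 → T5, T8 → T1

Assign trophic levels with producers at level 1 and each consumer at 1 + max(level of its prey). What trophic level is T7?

T3 is a producer → level 1.
T7 eats T3 → level 2.

Trophic level 2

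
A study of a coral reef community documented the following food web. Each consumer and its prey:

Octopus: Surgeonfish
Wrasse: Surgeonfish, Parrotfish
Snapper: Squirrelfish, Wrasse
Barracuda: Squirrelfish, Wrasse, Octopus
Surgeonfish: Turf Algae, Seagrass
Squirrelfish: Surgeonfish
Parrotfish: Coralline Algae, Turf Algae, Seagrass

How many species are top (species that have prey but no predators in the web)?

Top species (has prey, but nothing eats it): Snapper, Barracuda.
Count: 2.

2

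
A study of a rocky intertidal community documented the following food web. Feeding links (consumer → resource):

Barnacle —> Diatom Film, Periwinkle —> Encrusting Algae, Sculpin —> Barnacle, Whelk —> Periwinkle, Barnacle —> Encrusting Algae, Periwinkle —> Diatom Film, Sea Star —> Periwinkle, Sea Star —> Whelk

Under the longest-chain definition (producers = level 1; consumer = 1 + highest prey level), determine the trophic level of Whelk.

Trophic level 3

Diatom Film is a producer → level 1.
Periwinkle eats Diatom Film (level 1); other prey at levels: Encrusting Algae 1 → level 2.
Whelk eats Periwinkle → level 3.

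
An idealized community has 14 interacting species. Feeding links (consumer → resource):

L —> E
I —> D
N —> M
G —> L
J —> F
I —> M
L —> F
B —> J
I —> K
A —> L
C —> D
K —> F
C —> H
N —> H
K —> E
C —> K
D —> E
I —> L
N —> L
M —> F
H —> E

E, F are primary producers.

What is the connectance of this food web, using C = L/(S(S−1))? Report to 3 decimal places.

C = 0.115

The web has S = 14 species and L = 21 feeding links.
C = L / (S(S−1)) = 21 / 182 = 0.1154 ≈ 0.115.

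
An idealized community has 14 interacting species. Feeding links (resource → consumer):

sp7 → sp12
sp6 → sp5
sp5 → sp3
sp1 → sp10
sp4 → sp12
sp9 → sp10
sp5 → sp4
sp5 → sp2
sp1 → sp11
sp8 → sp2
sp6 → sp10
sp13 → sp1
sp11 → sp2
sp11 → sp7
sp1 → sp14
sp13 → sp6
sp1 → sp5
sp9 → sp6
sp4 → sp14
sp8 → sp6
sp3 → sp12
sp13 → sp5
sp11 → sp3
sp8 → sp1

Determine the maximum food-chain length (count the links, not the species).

One longest chain: sp13 → sp6 → sp5 → sp4 → sp12.
It has 5 species and 4 links.

4 links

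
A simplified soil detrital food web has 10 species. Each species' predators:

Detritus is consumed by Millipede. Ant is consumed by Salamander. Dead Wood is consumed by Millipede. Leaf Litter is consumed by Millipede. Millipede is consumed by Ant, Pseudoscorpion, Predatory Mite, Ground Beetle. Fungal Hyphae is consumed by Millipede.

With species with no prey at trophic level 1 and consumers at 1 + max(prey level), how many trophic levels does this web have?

Basal resources (level 1): Dead Wood, Leaf Litter, Detritus, Fungal Hyphae.
Dead Wood → Millipede → Ant → Salamander gives Salamander level 4.
No species has a prey at level 4, so no species reaches level 5.

4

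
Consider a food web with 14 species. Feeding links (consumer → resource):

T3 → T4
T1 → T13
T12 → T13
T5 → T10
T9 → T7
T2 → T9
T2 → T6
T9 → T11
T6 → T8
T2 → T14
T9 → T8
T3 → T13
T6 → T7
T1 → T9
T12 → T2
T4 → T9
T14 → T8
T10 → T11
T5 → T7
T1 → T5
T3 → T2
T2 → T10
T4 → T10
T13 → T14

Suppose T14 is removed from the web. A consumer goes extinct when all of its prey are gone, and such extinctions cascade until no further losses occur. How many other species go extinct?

Remove T14.
Round 1: T13 (all prey gone) → extinct.
No further losses. Total secondary extinctions: 1.

1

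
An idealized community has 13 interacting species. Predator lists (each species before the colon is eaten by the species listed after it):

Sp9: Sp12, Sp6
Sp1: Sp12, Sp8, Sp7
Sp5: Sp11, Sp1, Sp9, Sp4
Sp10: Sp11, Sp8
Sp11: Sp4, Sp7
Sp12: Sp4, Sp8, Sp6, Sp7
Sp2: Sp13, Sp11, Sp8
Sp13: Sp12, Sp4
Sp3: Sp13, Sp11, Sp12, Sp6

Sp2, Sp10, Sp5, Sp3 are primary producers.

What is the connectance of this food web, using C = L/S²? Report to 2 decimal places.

The web has S = 13 species and L = 26 feeding links.
C = L / S² = 26 / 169 = 0.1538 ≈ 0.15.

C = 0.15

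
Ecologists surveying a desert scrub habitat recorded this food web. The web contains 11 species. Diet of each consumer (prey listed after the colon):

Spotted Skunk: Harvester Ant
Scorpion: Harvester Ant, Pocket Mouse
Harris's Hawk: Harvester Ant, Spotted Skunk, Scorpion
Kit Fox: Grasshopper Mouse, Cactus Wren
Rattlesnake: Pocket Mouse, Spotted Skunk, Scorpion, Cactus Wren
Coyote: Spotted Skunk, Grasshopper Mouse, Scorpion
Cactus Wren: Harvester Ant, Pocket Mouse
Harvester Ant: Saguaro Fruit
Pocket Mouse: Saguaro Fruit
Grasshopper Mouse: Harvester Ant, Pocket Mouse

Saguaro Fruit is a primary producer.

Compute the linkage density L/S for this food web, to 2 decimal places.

There are L = 21 links among S = 11 species.
L/S = 21/11 = 1.9091 ≈ 1.91.

L/S = 1.91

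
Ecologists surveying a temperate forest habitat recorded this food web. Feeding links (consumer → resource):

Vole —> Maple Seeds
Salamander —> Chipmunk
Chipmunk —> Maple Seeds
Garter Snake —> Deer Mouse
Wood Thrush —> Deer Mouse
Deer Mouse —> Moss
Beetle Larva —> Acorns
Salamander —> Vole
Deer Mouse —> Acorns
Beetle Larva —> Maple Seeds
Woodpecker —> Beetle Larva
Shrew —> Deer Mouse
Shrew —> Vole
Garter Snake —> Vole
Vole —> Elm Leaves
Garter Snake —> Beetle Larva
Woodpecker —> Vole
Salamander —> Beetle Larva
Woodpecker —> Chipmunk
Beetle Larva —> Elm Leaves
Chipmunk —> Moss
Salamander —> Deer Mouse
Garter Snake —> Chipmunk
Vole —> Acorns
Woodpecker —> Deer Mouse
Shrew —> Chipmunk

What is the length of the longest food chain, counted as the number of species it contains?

One longest chain: Moss → Chipmunk → Shrew.
It has 3 species and 2 links.

3 species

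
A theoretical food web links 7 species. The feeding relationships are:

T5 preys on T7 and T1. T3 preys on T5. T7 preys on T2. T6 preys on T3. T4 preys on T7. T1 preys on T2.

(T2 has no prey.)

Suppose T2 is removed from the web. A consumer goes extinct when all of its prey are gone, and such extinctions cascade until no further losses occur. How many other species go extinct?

Remove T2.
Round 1: T7 (all prey gone), T1 (all prey gone) → extinct.
Round 2: T5 (all prey gone), T4 (all prey gone) → extinct.
Round 3: T3 (all prey gone) → extinct.
Round 4: T6 (all prey gone) → extinct.
No further losses. Total secondary extinctions: 6.

6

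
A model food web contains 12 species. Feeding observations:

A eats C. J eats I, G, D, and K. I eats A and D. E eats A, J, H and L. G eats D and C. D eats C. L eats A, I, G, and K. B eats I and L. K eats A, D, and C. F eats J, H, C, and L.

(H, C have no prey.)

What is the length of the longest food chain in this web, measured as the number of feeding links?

4 links

One longest chain: C → D → G → L → B.
It has 5 species and 4 links.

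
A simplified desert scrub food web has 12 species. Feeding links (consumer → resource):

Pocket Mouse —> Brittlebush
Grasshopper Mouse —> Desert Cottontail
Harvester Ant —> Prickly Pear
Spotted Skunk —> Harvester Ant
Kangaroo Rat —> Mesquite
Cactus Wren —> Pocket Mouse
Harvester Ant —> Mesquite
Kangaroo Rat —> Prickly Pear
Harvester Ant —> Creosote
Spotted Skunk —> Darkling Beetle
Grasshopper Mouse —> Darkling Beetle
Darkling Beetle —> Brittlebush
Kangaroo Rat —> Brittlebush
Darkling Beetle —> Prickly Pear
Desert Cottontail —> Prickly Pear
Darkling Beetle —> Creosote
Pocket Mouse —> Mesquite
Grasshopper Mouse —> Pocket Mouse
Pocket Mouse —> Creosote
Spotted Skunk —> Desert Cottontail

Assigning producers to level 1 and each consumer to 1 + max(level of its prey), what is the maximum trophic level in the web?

Producers (level 1): Mesquite, Creosote, Brittlebush, Prickly Pear.
Prickly Pear → Desert Cottontail → Grasshopper Mouse gives Grasshopper Mouse level 3.
No species has a prey at level 3, so no species reaches level 4.

3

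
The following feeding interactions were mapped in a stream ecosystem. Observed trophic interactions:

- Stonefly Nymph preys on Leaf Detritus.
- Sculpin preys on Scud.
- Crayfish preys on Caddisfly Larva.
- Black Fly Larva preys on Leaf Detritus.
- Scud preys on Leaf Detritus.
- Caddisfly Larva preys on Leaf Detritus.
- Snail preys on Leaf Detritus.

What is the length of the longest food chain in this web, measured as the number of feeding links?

2 links

One longest chain: Leaf Detritus → Caddisfly Larva → Crayfish.
It has 3 species and 2 links.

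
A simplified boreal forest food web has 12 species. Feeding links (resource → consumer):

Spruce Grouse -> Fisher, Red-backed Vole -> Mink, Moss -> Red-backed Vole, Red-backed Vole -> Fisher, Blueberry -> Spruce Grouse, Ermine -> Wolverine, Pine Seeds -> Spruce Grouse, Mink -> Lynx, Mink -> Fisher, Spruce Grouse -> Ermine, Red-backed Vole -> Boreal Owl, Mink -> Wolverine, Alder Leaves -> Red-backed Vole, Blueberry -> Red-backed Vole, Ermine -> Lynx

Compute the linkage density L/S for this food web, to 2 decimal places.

There are L = 15 links among S = 12 species.
L/S = 15/12 = 1.2500 ≈ 1.25.

L/S = 1.25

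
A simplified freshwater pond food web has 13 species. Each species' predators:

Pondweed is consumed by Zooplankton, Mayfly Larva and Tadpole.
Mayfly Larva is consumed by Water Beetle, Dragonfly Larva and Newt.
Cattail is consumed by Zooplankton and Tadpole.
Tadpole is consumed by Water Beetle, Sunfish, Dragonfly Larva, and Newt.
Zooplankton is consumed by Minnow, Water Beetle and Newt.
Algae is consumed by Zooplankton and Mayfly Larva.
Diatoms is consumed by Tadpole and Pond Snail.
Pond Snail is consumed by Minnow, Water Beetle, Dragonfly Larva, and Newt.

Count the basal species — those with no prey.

4

Basal species (no prey listed): Diatoms, Algae, Cattail, Pondweed.
Count: 4.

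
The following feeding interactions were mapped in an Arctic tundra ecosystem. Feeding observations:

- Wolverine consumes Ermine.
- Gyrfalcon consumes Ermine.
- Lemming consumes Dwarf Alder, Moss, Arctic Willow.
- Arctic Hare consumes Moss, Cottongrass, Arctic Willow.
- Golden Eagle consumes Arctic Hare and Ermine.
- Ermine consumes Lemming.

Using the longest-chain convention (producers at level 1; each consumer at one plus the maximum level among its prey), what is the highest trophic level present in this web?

Producers (level 1): Moss, Arctic Willow, Cottongrass, Dwarf Alder.
Moss → Lemming → Ermine → Wolverine gives Wolverine level 4.
No species has a prey at level 4, so no species reaches level 5.

4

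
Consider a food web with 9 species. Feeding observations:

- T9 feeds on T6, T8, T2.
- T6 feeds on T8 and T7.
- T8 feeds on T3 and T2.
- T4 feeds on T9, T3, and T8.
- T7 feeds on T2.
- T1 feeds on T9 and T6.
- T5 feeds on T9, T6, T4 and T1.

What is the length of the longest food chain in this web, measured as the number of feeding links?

One longest chain: T3 → T8 → T6 → T9 → T1 → T5.
It has 6 species and 5 links.

5 links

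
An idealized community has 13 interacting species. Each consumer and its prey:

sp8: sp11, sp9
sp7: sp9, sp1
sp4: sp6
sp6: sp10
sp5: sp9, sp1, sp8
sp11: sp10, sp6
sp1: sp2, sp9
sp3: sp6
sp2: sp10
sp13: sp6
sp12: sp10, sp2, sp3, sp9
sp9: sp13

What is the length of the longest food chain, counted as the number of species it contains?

One longest chain: sp10 → sp6 → sp13 → sp9 → sp1 → sp7.
It has 6 species and 5 links.

6 species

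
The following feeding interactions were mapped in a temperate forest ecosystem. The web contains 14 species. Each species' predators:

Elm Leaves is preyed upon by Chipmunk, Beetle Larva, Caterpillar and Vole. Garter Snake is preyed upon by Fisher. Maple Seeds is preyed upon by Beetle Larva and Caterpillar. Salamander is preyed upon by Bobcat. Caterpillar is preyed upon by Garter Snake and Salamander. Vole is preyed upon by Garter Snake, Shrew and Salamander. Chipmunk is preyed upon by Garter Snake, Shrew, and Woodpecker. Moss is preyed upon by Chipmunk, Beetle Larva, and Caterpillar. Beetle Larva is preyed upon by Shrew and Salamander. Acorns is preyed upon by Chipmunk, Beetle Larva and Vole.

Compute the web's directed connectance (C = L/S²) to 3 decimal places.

C = 0.122

The web has S = 14 species and L = 24 feeding links.
C = L / S² = 24 / 196 = 0.1224 ≈ 0.122.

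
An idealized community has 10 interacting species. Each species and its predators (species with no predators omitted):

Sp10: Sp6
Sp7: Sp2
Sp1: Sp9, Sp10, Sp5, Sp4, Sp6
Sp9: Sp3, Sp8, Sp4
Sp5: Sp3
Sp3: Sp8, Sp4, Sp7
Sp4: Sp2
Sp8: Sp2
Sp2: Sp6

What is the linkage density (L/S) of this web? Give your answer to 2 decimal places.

There are L = 17 links among S = 10 species.
L/S = 17/10 = 1.7000 ≈ 1.70.

L/S = 1.70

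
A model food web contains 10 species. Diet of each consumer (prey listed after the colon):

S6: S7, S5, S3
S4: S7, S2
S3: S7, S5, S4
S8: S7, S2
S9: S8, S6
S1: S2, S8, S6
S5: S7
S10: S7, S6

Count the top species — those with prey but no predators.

3

Top species (has prey, but nothing eats it): S1, S10, S9.
Count: 3.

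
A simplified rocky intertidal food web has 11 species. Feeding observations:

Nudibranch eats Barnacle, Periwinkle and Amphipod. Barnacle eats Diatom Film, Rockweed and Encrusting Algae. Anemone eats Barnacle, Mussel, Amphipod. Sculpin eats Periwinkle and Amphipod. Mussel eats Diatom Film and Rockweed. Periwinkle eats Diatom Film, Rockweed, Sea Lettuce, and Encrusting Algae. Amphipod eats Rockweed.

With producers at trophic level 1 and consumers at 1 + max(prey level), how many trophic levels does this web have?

3

Producers (level 1): Diatom Film, Rockweed, Sea Lettuce, Encrusting Algae.
Diatom Film → Barnacle → Anemone gives Anemone level 3.
No species has a prey at level 3, so no species reaches level 4.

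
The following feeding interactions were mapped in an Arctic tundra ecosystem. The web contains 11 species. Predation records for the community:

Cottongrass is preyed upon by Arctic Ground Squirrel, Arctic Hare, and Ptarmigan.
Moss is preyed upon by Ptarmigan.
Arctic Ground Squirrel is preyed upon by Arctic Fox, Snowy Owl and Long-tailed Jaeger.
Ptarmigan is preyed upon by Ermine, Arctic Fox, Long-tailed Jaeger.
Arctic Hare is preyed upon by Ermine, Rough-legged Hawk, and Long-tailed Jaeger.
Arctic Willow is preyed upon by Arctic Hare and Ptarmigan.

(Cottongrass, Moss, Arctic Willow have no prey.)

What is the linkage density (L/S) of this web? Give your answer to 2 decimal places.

There are L = 15 links among S = 11 species.
L/S = 15/11 = 1.3636 ≈ 1.36.

L/S = 1.36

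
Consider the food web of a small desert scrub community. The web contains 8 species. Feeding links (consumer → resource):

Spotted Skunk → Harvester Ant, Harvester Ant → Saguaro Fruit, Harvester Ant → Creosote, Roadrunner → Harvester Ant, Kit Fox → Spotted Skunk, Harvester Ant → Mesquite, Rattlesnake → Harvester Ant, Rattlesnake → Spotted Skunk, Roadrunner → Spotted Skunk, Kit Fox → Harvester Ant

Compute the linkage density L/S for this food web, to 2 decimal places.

There are L = 10 links among S = 8 species.
L/S = 10/8 = 1.2500 ≈ 1.25.

L/S = 1.25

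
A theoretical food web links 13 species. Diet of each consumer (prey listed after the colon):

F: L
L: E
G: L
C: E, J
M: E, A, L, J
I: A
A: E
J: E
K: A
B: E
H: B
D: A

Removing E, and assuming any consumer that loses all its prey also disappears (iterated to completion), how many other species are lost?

Remove E.
Round 1: A (all prey gone), L (all prey gone), B (all prey gone), J (all prey gone) → extinct.
Round 2: D (all prey gone), I (all prey gone), C (all prey gone), K (all prey gone), H (all prey gone), G (all prey gone), M (all prey gone), F (all prey gone) → extinct.
No further losses. Total secondary extinctions: 12.

12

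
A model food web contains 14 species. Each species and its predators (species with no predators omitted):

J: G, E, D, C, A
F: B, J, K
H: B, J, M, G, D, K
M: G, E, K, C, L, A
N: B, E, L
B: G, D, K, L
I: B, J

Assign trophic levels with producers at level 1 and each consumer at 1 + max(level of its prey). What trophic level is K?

Trophic level 3

H is a producer → level 1.
B eats H (level 1); other prey at levels: F 1, N 1, I 1 → level 2.
K eats B (level 2); other prey at levels: H 1, F 1, M 2 → level 3.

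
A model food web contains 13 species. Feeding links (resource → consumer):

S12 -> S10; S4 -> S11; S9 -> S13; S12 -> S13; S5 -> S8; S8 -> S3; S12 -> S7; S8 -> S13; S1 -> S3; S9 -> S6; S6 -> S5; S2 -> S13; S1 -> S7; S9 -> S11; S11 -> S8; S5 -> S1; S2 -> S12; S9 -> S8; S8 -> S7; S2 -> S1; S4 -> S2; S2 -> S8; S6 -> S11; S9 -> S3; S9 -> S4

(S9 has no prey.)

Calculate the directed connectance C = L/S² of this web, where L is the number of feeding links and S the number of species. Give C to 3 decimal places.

The web has S = 13 species and L = 25 feeding links.
C = L / S² = 25 / 169 = 0.1479 ≈ 0.148.

C = 0.148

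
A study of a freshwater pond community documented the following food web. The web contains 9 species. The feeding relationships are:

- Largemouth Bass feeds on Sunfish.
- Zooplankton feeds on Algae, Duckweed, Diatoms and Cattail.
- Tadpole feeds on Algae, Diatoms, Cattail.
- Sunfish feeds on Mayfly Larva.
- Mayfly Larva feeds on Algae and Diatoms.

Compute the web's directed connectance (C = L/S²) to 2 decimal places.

The web has S = 9 species and L = 11 feeding links.
C = L / S² = 11 / 81 = 0.1358 ≈ 0.14.

C = 0.14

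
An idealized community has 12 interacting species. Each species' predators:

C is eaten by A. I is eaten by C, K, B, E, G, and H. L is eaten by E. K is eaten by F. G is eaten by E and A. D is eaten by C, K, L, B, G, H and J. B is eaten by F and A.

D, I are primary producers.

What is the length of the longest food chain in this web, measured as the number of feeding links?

2 links

One longest chain: D → K → F.
It has 3 species and 2 links.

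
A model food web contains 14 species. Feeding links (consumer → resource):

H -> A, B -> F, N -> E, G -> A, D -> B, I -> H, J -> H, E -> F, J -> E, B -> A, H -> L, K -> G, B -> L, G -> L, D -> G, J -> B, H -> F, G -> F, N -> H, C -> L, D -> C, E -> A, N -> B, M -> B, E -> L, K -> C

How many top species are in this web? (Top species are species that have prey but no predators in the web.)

6

Top species (has prey, but nothing eats it): I, D, N, M, K, J.
Count: 6.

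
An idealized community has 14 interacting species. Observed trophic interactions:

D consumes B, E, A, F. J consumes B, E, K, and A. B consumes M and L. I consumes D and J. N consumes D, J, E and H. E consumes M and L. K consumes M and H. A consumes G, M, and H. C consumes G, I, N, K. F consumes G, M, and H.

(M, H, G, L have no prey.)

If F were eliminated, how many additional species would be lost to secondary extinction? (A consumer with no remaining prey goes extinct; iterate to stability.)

Remove F.
Every predator of it retains at least one other prey: D still has B, E, A.
No consumer loses all prey, so no secondary extinctions occur.

0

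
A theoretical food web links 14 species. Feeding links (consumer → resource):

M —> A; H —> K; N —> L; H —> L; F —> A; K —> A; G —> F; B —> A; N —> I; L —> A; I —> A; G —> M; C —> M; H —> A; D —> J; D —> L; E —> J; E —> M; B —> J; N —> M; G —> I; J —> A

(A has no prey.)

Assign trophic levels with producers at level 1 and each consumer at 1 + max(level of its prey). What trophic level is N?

A is a producer → level 1.
M eats A → level 2.
N eats M (level 2); other prey at levels: I 2, L 2 → level 3.

Trophic level 3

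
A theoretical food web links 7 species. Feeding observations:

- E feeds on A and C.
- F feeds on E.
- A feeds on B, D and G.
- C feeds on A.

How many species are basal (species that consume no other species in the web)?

Basal species (no prey listed): B, D, G.
Count: 3.

3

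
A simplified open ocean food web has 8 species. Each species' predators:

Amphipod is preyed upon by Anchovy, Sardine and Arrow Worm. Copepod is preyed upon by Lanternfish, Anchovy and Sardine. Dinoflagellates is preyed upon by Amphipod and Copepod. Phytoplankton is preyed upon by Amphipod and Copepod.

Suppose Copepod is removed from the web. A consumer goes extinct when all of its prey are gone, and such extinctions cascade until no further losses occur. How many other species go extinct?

Remove Copepod.
Round 1: Lanternfish (all prey gone) → extinct.
No further losses. Total secondary extinctions: 1.

1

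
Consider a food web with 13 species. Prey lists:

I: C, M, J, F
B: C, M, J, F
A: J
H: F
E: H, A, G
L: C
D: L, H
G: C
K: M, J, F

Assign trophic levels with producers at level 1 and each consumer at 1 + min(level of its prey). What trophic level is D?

Trophic level 3

C is a producer → level 1.
L eats C → level 2.
D eats L → level 3.
No prey of D is below level 2, so 3 is the minimum.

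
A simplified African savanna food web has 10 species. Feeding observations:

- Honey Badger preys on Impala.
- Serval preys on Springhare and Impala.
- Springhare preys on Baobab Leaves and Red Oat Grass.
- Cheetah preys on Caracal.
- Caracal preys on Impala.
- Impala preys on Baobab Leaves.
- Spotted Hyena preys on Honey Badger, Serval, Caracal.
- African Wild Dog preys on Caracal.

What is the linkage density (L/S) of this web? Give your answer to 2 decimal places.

L/S = 1.20

There are L = 12 links among S = 10 species.
L/S = 12/10 = 1.2000 ≈ 1.20.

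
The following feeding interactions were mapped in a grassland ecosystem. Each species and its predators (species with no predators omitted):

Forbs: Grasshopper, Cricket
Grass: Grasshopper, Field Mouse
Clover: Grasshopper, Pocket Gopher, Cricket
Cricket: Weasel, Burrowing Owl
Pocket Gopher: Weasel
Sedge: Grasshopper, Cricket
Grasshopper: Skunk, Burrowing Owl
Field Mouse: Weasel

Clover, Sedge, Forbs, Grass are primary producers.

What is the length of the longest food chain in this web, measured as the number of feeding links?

2 links

One longest chain: Clover → Grasshopper → Skunk.
It has 3 species and 2 links.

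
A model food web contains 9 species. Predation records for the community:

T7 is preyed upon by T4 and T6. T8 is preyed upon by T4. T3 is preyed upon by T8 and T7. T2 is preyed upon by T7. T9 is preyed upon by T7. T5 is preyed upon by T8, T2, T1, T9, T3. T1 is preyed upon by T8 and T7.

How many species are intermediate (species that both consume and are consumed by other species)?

6

Intermediate species (has both prey and predators): T1, T3, T9, T2, T8, T7.
Count: 6.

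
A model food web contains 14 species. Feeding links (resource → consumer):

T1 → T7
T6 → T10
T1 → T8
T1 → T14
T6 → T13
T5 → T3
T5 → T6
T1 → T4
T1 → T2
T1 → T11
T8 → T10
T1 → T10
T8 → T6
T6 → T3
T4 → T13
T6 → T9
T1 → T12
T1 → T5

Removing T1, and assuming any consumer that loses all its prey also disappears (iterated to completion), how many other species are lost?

13

Remove T1.
Round 1: T5 (all prey gone), T8 (all prey gone), T14 (all prey gone), T7 (all prey gone), T4 (all prey gone), T11 (all prey gone), T2 (all prey gone), T12 (all prey gone) → extinct.
Round 2: T6 (all prey gone) → extinct.
Round 3: T3 (all prey gone), T9 (all prey gone), T10 (all prey gone), T13 (all prey gone) → extinct.
No further losses. Total secondary extinctions: 13.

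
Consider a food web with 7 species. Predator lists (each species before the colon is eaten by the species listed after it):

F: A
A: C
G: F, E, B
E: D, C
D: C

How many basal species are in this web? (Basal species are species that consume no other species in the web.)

Basal species (no prey listed): G.
Count: 1.

1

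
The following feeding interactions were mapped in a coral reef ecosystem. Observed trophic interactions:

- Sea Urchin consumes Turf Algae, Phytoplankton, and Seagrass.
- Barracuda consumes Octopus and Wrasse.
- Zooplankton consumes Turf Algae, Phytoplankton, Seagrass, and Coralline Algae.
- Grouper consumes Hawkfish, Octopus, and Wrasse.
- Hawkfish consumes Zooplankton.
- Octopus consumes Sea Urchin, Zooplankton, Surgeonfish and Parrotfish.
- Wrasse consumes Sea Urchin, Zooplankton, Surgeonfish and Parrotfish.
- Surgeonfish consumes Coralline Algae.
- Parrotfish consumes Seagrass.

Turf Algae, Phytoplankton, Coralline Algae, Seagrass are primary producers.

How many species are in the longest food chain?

One longest chain: Turf Algae → Zooplankton → Hawkfish → Grouper.
It has 4 species and 3 links.

4 species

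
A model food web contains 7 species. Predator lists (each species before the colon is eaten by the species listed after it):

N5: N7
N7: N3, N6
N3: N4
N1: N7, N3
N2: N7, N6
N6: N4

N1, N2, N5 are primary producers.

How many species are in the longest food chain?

4 species

One longest chain: N1 → N7 → N3 → N4.
It has 4 species and 3 links.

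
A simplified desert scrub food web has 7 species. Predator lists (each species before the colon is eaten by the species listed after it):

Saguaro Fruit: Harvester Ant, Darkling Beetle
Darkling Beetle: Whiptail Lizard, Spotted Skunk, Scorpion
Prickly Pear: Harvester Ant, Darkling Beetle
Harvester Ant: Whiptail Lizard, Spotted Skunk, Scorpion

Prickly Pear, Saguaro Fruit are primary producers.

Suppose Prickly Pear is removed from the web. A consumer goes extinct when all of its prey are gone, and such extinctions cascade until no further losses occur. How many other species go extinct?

Remove Prickly Pear.
Every predator of it retains at least one other prey: Harvester Ant still has Saguaro Fruit; Darkling Beetle still has Saguaro Fruit.
No consumer loses all prey, so no secondary extinctions occur.

0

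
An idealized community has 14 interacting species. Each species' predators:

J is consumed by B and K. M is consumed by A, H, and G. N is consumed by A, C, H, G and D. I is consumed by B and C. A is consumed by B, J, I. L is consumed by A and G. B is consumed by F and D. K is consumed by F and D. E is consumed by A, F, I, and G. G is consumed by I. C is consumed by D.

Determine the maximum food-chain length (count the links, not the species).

4 links

One longest chain: L → A → J → K → F.
It has 5 species and 4 links.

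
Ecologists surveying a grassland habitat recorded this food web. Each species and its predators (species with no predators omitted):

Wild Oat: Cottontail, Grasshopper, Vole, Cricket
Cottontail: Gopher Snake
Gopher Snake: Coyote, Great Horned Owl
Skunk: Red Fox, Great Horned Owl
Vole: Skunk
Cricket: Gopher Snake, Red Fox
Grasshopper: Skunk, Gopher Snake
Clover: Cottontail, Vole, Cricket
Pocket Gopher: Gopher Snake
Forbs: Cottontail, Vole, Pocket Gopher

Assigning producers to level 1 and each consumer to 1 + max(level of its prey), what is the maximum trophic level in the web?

Producers (level 1): Forbs, Wild Oat, Clover.
Wild Oat → Grasshopper → Skunk → Red Fox gives Red Fox level 4.
No species has a prey at level 4, so no species reaches level 5.

4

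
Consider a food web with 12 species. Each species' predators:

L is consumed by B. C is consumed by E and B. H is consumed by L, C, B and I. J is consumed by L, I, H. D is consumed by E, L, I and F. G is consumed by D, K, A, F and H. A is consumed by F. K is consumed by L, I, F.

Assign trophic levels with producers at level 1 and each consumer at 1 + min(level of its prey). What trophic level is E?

G is a producer → level 1.
D eats G → level 2.
E eats D → level 3.
No prey of E is below level 2, so 3 is the minimum.

Trophic level 3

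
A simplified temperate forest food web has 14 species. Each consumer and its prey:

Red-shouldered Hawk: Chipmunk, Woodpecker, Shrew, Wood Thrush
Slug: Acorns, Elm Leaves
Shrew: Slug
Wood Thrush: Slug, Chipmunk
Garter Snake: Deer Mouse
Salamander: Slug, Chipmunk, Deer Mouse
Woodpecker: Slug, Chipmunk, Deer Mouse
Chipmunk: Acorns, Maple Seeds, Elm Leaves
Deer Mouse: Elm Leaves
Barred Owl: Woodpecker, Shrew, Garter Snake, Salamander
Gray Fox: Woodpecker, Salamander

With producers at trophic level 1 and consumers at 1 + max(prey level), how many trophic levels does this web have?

Producers (level 1): Acorns, Maple Seeds, Elm Leaves.
Acorns → Slug → Wood Thrush → Red-shouldered Hawk gives Red-shouldered Hawk level 4.
No species has a prey at level 4, so no species reaches level 5.

4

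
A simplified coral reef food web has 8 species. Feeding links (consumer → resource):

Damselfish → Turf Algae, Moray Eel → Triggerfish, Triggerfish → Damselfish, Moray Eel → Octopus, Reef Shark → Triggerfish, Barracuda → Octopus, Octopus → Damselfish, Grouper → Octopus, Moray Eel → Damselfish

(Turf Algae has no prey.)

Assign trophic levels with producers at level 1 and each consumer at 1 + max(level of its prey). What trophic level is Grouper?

Trophic level 4

Turf Algae is a producer → level 1.
Damselfish eats Turf Algae → level 2.
Octopus eats Damselfish → level 3.
Grouper eats Octopus → level 4.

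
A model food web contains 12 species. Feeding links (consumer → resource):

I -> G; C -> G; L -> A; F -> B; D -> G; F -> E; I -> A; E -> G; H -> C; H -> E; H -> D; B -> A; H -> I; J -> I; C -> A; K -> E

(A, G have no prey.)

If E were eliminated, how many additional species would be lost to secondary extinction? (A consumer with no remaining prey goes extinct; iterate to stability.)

Remove E.
Round 1: K (all prey gone) → extinct.
No further losses. Total secondary extinctions: 1.

1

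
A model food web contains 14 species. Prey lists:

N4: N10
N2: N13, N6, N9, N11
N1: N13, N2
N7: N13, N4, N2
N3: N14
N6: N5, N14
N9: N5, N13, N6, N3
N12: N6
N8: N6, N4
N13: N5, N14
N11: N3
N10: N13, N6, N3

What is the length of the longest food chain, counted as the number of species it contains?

5 species

One longest chain: N5 → N13 → N10 → N4 → N8.
It has 5 species and 4 links.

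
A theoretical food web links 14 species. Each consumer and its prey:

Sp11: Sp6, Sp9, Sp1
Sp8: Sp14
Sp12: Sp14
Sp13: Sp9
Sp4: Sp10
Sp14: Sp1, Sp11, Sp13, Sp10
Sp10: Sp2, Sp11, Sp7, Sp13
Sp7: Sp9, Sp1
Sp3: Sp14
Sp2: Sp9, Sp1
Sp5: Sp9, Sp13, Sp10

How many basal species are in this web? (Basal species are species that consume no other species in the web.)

Basal species (no prey listed): Sp6, Sp9, Sp1.
Count: 3.

3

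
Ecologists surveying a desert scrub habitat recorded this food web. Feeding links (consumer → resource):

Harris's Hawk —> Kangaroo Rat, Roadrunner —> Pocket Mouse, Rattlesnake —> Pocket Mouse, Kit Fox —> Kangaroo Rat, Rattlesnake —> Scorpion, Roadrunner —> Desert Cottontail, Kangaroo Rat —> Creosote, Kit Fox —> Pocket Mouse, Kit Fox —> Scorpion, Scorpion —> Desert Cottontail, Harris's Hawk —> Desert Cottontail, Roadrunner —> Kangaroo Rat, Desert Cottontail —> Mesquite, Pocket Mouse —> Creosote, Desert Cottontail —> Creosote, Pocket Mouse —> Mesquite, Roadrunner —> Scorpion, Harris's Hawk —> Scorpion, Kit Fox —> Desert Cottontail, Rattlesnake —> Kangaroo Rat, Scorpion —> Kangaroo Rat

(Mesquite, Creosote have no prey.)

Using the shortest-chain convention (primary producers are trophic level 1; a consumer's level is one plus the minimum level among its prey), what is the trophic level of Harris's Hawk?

Trophic level 3

Mesquite is a producer → level 1.
Desert Cottontail eats Mesquite → level 2.
Harris's Hawk eats Desert Cottontail → level 3.
No prey of Harris's Hawk is below level 2, so 3 is the minimum.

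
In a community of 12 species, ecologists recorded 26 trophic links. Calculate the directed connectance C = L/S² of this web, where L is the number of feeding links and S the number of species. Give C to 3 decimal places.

C = 0.181

The web has S = 12 species and L = 26 feeding links.
C = L / S² = 26 / 144 = 0.1806 ≈ 0.181.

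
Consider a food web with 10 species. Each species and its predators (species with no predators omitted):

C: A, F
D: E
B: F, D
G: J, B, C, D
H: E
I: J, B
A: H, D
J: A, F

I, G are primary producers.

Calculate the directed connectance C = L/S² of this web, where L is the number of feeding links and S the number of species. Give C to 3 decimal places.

The web has S = 10 species and L = 16 feeding links.
C = L / S² = 16 / 100 = 0.1600 ≈ 0.160.

C = 0.160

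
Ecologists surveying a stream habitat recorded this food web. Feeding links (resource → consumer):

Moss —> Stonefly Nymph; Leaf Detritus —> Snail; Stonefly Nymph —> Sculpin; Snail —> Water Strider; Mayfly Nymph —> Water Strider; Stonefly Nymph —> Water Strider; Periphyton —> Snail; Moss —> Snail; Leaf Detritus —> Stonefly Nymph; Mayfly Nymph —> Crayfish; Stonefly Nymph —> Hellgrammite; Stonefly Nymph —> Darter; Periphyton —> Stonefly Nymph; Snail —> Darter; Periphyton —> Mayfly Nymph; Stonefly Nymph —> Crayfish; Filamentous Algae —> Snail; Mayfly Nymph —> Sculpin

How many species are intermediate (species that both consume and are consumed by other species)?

Intermediate species (has both prey and predators): Snail, Mayfly Nymph, Stonefly Nymph.
Count: 3.

3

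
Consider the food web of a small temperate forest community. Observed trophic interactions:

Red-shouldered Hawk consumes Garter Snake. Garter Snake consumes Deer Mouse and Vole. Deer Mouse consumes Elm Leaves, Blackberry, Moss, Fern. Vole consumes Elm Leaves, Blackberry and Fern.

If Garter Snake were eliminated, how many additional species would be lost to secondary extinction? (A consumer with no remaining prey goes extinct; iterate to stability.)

1

Remove Garter Snake.
Round 1: Red-shouldered Hawk (all prey gone) → extinct.
No further losses. Total secondary extinctions: 1.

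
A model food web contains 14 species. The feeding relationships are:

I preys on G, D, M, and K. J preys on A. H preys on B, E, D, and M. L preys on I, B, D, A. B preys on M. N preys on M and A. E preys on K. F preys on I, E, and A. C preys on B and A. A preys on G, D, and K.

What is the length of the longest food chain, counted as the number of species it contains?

3 species

One longest chain: K → A → L.
It has 3 species and 2 links.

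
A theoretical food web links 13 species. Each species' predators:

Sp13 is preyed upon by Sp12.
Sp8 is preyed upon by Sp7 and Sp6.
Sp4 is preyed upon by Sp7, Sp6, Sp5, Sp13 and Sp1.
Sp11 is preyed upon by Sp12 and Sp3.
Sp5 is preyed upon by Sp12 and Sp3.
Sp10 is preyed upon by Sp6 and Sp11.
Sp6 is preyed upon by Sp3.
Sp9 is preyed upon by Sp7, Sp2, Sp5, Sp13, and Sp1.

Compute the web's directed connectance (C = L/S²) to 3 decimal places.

The web has S = 13 species and L = 20 feeding links.
C = L / S² = 20 / 169 = 0.1183 ≈ 0.118.

C = 0.118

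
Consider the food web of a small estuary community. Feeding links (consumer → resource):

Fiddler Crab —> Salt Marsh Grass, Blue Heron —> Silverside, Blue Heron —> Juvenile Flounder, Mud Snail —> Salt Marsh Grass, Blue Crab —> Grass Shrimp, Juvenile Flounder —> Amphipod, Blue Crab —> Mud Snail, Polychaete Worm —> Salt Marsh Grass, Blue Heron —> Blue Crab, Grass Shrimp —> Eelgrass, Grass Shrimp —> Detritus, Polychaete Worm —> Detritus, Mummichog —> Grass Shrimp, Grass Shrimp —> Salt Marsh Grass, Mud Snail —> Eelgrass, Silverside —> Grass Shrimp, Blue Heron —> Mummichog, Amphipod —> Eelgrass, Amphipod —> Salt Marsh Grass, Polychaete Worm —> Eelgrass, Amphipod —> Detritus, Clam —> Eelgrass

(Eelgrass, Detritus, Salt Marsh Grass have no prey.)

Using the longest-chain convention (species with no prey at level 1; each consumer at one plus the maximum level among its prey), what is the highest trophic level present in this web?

4

Basal resources (level 1): Eelgrass, Detritus, Salt Marsh Grass.
Eelgrass → Grass Shrimp → Mummichog → Blue Heron gives Blue Heron level 4.
No species has a prey at level 4, so no species reaches level 5.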